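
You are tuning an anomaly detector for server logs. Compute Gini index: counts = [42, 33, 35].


Probabilities: [42/110, 33/110, 35/110] ≈ [0.3818, 0.3, 0.3182]
Σpᵢ² = (1764 + 1089 + 1225)/110² = 4078/12100
Gini = 1 - Σpᵢ² = 1 - 4078/12100 = 0.663

0.663


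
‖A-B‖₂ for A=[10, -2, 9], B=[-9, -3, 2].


d = √((10+ 9)² + (-2+ 3)² + (9-2)²)
  = √(361 + 1 + 49)
  = √411 = 20.2731

20.2731


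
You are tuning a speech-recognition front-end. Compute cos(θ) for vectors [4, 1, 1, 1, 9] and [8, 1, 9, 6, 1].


A·B = 4·8 + 1·1 + 1·9 + 1·6 + 9·1 = 57
‖A‖ = √100 = 10, ‖B‖ = √183 = 13.5277
cos = 57/(√100·√183) = 57/√18300 = 0.4214

0.4214


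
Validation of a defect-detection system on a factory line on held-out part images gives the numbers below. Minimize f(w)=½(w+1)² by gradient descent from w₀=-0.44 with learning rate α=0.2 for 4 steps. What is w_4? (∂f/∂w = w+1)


step 1: grad = -0.44+1 = 0.56; w = -0.44 - 0.2·(0.56) = -0.552
step 2: grad = -0.552+1 = 0.448; w = -0.552 - 0.2·(0.448) = -0.6416
step 3: grad = -0.6416+1 = 0.3584; w = -0.6416 - 0.2·(0.3584) = -0.71328
step 4: grad = -0.71328+1 = 0.28672; w = -0.71328 - 0.2·(0.28672) = -0.770624

-0.770624


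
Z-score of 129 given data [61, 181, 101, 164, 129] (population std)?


μ = 127.2, σ = 43.1759
z = (129 - 127.2)/43.1759 = 0.0417

0.0417


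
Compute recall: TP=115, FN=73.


Recall = TP/(TP+FN)
= 115/(115+73)
= 115/188 = 61.17%

61.17%


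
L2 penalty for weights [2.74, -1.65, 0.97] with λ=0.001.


‖w‖₂² = (2.74)² + (-1.65)² + (0.97)²
     = 7.5076 + 2.7225 + 0.9409
     = 11.171
λ·‖w‖₂² = 0.001·11.171 = 0.011171

0.011171


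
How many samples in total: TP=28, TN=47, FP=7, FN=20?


Total = TP + TN + FP + FN
= 28 + 47 + 7 + 20
= 102
(Predicted positive: 35, predicted negative: 67)

102


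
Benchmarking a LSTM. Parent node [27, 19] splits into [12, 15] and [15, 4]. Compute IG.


Parent = [27, 19], H_parent = 0.9781
H_left = 0.9911 (n=27), H_right = 0.7425 (n=19)
H_children = (27/46)·0.9911 + (19/46)·0.7425 = 0.8884
IG = 0.9781 - 0.8884 = 0.0897

0.0897


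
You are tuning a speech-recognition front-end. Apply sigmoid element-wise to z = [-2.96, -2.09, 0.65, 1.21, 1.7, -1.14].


σ(-2.96) = 1/(1+e^2.96) = 0.0493
σ(-2.09) = 1/(1+e^2.09) = 0.1101
σ(0.65) = 1/(1+e^-0.65) = 0.657
σ(1.21) = 1/(1+e^-1.21) = 0.7703
σ(1.7) = 1/(1+e^-1.7) = 0.8455
σ(-1.14) = 1/(1+e^1.14) = 0.2423
result = [0.0493, 0.1101, 0.657, 0.7703, 0.8455, 0.2423]

[0.0493, 0.1101, 0.657, 0.7703, 0.8455, 0.2423]


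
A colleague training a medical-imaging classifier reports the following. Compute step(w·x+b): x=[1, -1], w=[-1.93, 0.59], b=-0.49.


z = (1)·(-1.93) + (-1)·(0.59) - 0.49
  = -3.01
step(z) = 0 (z<0)

0


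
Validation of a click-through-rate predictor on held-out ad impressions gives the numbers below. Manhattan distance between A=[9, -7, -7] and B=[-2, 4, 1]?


d = |9+ 2| + |-7-4| + |-7-1|
  = 11 + 11 + 8
  = 30

30


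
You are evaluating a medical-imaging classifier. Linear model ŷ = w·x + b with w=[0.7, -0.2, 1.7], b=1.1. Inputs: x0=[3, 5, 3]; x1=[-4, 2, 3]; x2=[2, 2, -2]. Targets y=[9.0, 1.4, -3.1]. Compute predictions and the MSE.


ŷ0 = (0.7)·(3) + (-0.2)·(5) + (1.7)·(3) + 1.1 = 7.3
ŷ1 = (0.7)·(-4) + (-0.2)·(2) + (1.7)·(3) + 1.1 = 3.0
ŷ2 = (0.7)·(2) + (-0.2)·(2) + (1.7)·(-2) + 1.1 = -1.3
errors² = [2.89, 2.56, 3.24]
MSE = 8.6900/3 = 2.8967

2.8967


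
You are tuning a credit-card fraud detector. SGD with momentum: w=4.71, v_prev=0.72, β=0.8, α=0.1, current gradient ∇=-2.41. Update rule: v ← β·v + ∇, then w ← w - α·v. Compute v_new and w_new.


v_new = 0.8·0.72 - 2.41 = 0.576 - 2.41 = -1.834
w_new = 4.71 - 0.1·-1.834 = 4.71 + 0.1834 = 4.8934

v_new=-1.834, w_new=4.8934


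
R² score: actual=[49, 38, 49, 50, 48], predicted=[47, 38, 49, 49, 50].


ȳ = 46.8
SS_res = Σ(y-ŷ)² = 9
SS_tot = Σ(y-ȳ)² = 98.8
R² = 1 - SS_res/SS_tot = 1 - 0.0911 = 0.9089

0.9089


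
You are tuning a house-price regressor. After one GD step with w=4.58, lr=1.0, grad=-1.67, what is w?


w_new = w - α·∇
= 4.58 - 1.0·-1.67
= 4.58 + 1.67
= 6.25

6.25


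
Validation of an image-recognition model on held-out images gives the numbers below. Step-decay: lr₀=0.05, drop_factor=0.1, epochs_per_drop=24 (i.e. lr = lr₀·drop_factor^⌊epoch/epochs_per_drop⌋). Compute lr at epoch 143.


n_drops = ⌊143/24⌋ = 5
lr = 0.05·0.1^5 = 0.05·0.00001 = 0.0000005

0.0000005


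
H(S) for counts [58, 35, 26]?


Probabilities: [58/119, 35/119, 26/119] ≈ [0.4874, 0.2941, 0.2185]
H = -((58/119)·log₂(58/119) + (35/119)·log₂(35/119) + (26/119)·log₂(26/119))
  = 1.5041 bits

1.5041 bits


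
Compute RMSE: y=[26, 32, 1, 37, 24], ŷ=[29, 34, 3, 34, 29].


MSE = 51/5 = 10.2
RMSE = √(51/5) = 3.1937

3.1937


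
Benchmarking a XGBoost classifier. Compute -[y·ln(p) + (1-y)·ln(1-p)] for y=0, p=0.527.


BCE = -[y·ln(p) + (1-y)·ln(1-p)]
= -0 - 1·ln(1-0.527)
= -ln(0.473) = 0.7487

0.7487


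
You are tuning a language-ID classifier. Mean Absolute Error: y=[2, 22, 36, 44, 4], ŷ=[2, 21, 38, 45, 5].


Absolute errors: |2-2|=0, |22-21|=1, |36-38|=2, |44-45|=1, |4-5|=1
Sum = 5
MAE = 5/5 = 1

1


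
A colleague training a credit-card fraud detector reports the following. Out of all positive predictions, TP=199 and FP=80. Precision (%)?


Precision = TP/(TP+FP)
= 199/(199+80)
= 199/279 = 71.33%

71.33%


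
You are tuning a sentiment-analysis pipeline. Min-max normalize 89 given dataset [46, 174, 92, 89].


min=46, max=174
(89-46)/(174-46) = 43/128 = 0.3359

0.3359


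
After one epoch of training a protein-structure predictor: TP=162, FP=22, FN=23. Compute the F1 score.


Precision = 162/184 = 0.8804
Recall = 162/185 = 0.8757
F1 = 2·P·R/(P+R) = 2·TP/(2·TP+FP+FN) = 324/(324+22+23) = 324/369 = 0.878

0.878


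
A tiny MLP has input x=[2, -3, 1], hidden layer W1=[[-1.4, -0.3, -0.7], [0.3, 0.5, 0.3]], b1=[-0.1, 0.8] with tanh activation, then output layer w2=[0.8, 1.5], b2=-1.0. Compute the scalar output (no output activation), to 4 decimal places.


z1[0] = (-1.4)·(2) + (-0.3)·(-3) + (-0.7)·(1) - 0.1 = -2.7
z1[1] = (0.3)·(2) + (0.5)·(-3) + (0.3)·(1) + 0.8 = 0.2
h = tanh(z1) = [-0.991, 0.1974]
output = (0.8)·(-0.991) + (1.5)·(0.1974) - 1.0 = -1.4967

-1.4967


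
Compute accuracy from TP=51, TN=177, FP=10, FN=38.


Accuracy = (TP+TN)/(TP+TN+FP+FN)
= (51+177)/(276)
= 228/276 = 82.61%

82.61%


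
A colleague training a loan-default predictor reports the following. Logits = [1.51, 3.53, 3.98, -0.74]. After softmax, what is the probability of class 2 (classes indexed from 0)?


Exponentials: e^1.51=4.5267, e^3.53=34.124, e^3.98=53.517, e^-0.74=0.4771
Sum = 92.6448
Softmax = [0.0489, 0.3683, 0.5777, 0.0051]
p[2] = 53.517/92.6448 = 0.5777

0.5777


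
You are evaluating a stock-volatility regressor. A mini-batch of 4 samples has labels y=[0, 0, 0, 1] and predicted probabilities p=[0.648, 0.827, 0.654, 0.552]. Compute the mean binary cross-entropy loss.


L[0] = -ln(1-0.648) = -ln(0.352) = 1.0441
L[1] = -ln(1-0.827) = -ln(0.173) = 1.7545
L[2] = -ln(1-0.654) = -ln(0.346) = 1.0613
L[3] = -ln(0.552) = 0.5942
mean = (1.0441 + 1.7545 + 1.0613 + 0.5942)/4 = 1.1135

1.1135


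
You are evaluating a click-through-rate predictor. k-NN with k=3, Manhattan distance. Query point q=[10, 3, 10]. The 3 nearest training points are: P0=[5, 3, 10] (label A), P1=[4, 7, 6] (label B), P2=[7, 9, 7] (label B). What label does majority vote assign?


d(q,P0) = 5  (label A)
d(q,P1) = 14  (label B)
d(q,P2) = 12  (label B)
Votes: A=1, B=2
Majority → B

B


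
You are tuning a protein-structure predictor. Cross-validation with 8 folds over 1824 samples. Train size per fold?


Fold size = 1824/8 = 228
Training per fold = 1824 - 228 = 1596

1596


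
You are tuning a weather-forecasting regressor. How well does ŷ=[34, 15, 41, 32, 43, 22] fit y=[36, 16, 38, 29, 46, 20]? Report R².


ȳ = 30.8333
SS_res = Σ(y-ŷ)² = 36
SS_tot = Σ(y-ȳ)² = 648.83
R² = 1 - SS_res/SS_tot = 1 - 0.0555 = 0.9445

0.9445


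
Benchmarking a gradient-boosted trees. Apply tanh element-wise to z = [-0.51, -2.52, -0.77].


tanh(-0.51) = -0.4699
tanh(-2.52) = -0.9871
tanh(-0.77) = -0.6469
result = [-0.4699, -0.9871, -0.6469]

[-0.4699, -0.9871, -0.6469]


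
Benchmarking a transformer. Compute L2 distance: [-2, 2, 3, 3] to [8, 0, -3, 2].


d = √((-2-8)² + (2-0)² + (3+ 3)² + (3-2)²)
  = √(100 + 4 + 36 + 1)
  = √141 = 11.8743

11.8743


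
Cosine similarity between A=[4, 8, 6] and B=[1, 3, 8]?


A·B = 4·1 + 8·3 + 6·8 = 76
‖A‖ = √116 = 10.7703, ‖B‖ = √74 = 8.6023
cos = 76/(√116·√74) = 76/√8584 = 0.8203

0.8203


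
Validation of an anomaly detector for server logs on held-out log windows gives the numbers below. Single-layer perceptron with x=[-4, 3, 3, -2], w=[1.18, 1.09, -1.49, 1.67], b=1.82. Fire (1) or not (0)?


z = (-4)·(1.18) + (3)·(1.09) + (3)·(-1.49) + (-2)·(1.67) + 1.82
  = -7.44
step(z) = 0 (z<0)

0


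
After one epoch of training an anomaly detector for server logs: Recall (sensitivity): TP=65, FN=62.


Recall = TP/(TP+FN)
= 65/(65+62)
= 65/127 = 51.18%

51.18%


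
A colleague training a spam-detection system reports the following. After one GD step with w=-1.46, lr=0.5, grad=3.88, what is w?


w_new = w - α·∇
= -1.46 - 0.5·3.88
= -1.46 - 1.94
= -3.4

-3.4


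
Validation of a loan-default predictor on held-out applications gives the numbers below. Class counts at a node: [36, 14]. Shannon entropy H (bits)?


Probabilities: [36/50, 14/50] ≈ [0.72, 0.28]
H = -((36/50)·log₂(36/50) + (14/50)·log₂(14/50))
  = 0.8555 bits

0.8555 bits


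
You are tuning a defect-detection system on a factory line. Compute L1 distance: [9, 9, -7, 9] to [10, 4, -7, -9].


d = |9-10| + |9-4| + |-7+ 7| + |9+ 9|
  = 1 + 5 + 0 + 18
  = 24

24


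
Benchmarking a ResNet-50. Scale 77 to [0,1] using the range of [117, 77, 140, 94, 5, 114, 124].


min=5, max=140
(77-5)/(140-5) = 72/135 = 0.5333

0.5333


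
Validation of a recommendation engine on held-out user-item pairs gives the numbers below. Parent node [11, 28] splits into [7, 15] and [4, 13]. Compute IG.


Parent = [11, 28], H_parent = 0.8582
H_left = 0.9024 (n=22), H_right = 0.7871 (n=17)
H_children = (22/39)·0.9024 + (17/39)·0.7871 = 0.8521
IG = 0.8582 - 0.8521 = 0.0061

0.0061


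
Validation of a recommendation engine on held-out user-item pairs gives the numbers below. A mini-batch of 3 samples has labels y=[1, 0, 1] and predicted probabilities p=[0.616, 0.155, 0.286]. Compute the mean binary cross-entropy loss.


L[0] = -ln(0.616) = 0.4845
L[1] = -ln(1-0.155) = -ln(0.845) = 0.1684
L[2] = -ln(0.286) = 1.2518
mean = (0.4845 + 0.1684 + 1.2518)/3 = 0.6349

0.6349


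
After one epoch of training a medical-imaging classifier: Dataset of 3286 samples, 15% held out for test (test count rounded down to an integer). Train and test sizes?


Test = ⌊3286·15/100⌋ = 492
Train = 3286 - 492 = 2794

Train: 2794, Test: 492


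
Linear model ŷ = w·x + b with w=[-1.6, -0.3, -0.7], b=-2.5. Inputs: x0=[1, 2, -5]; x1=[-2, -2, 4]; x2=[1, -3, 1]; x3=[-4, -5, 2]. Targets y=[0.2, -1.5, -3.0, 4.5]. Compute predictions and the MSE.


ŷ0 = (-1.6)·(1) + (-0.3)·(2) + (-0.7)·(-5) - 2.5 = -1.2
ŷ1 = (-1.6)·(-2) + (-0.3)·(-2) + (-0.7)·(4) - 2.5 = -1.5
ŷ2 = (-1.6)·(1) + (-0.3)·(-3) + (-0.7)·(1) - 2.5 = -3.9
ŷ3 = (-1.6)·(-4) + (-0.3)·(-5) + (-0.7)·(2) - 2.5 = 4.0
errors² = [1.96, 0.0, 0.81, 0.25]
MSE = 3.0200/4 = 0.755

0.755


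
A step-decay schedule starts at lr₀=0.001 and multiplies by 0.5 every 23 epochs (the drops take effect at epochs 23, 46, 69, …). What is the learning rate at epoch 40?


n_drops = ⌊40/23⌋ = 1
lr = 0.001·0.5^1 = 0.001·0.5 = 0.0005

0.0005


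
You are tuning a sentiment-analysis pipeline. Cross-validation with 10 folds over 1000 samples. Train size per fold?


Fold size = 1000/10 = 100
Training per fold = 1000 - 100 = 900

900


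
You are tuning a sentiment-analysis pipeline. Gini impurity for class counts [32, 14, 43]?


Probabilities: [32/89, 14/89, 43/89] ≈ [0.3596, 0.1573, 0.4831]
Σpᵢ² = (1024 + 196 + 1849)/89² = 3069/7921
Gini = 1 - Σpᵢ² = 1 - 3069/7921 = 0.6125

0.6125


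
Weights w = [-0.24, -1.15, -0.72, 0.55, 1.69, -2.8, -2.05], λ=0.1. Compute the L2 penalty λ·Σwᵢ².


‖w‖₂² = (-0.24)² + (-1.15)² + (-0.72)² + (0.55)² + (1.69)² + (-2.8)² + (-2.05)²
     = 0.0576 + 1.3225 + 0.5184 + 0.3025 + 2.8561 + 7.84 + 4.2025
     = 17.0996
λ·‖w‖₂² = 0.1·17.0996 = 1.70996

1.70996


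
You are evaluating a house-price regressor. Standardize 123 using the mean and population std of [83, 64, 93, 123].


μ = 90.75, σ = 21.3351
z = (123 - 90.75)/21.3351 = 1.5116

1.5116


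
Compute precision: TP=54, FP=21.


Precision = TP/(TP+FP)
= 54/(54+21)
= 54/75 = 72.0%

72.0%


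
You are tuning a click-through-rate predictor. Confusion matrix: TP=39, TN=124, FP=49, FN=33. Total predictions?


Total = TP + TN + FP + FN
= 39 + 124 + 49 + 33
= 245
(Predicted positive: 88, predicted negative: 157)

245


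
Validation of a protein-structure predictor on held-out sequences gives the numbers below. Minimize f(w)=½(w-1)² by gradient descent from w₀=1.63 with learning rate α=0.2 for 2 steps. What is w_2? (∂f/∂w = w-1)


step 1: grad = 1.63-1 = 0.63; w = 1.63 - 0.2·(0.63) = 1.504
step 2: grad = 1.504-1 = 0.504; w = 1.504 - 0.2·(0.504) = 1.4032

1.4032


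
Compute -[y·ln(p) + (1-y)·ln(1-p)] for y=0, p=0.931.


BCE = -[y·ln(p) + (1-y)·ln(1-p)]
= -0 - 1·ln(1-0.931)
= -ln(0.069) = 2.6736

2.6736


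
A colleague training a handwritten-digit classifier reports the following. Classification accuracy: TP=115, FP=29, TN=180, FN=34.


Accuracy = (TP+TN)/(TP+TN+FP+FN)
= (115+180)/(358)
= 295/358 = 82.4%

82.4%


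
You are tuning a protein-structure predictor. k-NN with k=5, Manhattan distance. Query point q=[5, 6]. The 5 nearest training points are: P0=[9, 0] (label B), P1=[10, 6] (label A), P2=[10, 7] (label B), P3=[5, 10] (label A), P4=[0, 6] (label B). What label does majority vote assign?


d(q,P0) = 10  (label B)
d(q,P1) = 5  (label A)
d(q,P2) = 6  (label B)
d(q,P3) = 4  (label A)
d(q,P4) = 5  (label B)
Votes: A=2, B=3
Majority → B

B


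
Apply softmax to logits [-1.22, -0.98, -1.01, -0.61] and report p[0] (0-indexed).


Exponentials: e^-1.22=0.2952, e^-0.98=0.3753, e^-1.01=0.3642, e^-0.61=0.5434
Sum = 1.5781
Softmax = [0.1871, 0.2378, 0.2308, 0.3443]
p[0] = 0.2952/1.5781 = 0.1871

0.1871


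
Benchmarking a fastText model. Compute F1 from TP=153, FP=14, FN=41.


Precision = 153/167 = 0.9162
Recall = 153/194 = 0.7887
F1 = 2·P·R/(P+R) = 2·TP/(2·TP+FP+FN) = 306/(306+14+41) = 306/361 = 0.8476

0.8476


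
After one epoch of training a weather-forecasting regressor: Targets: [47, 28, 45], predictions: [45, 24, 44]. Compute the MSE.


Squared errors: (47-45)²=4, (28-24)²=16, (45-44)²=1
Sum = 21
MSE = 21/3 = 7

7


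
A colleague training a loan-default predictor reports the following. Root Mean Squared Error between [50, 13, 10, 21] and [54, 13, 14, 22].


MSE = 33/4 = 8.25
RMSE = √(33/4) = 2.8723

2.8723


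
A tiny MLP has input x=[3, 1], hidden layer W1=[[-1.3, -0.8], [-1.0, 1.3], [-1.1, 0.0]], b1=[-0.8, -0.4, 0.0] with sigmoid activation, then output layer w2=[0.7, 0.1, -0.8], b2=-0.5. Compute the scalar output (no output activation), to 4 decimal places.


z1[0] = (-1.3)·(3) + (-0.8)·(1) - 0.8 = -5.5
z1[1] = (-1.0)·(3) + (1.3)·(1) - 0.4 = -2.1
z1[2] = (-1.1)·(3) + (0.0)·(1) + 0.0 = -3.3
h = sigmoid(z1) = [0.0041, 0.1091, 0.0356]
output = (0.7)·(0.0041) + (0.1)·(0.1091) + (-0.8)·(0.0356) - 0.5 = -0.5147

-0.5147


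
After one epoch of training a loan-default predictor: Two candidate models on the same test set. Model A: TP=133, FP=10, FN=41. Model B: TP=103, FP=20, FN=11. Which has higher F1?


Model A: P=133/143=0.9301, R=133/174=0.7644, F1=2PR/(P+R)=2TP/(2TP+FP+FN)=266/317=0.8391
Model B: P=103/123=0.8374, R=103/114=0.9035, F1=2PR/(P+R)=2TP/(2TP+FP+FN)=206/237=0.8692
0.8391 < 0.8692 → Model B

Model B


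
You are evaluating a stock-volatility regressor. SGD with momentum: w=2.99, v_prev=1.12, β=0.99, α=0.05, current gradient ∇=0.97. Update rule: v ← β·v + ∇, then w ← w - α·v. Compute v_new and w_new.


v_new = 0.99·1.12 + 0.97 = 1.1088 + 0.97 = 2.0788
w_new = 2.99 - 0.05·2.0788 = 2.99 - 0.10394 = 2.88606

v_new=2.0788, w_new=2.88606


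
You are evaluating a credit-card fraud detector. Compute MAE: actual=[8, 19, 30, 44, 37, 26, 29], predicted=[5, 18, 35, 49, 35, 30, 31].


Absolute errors: |8-5|=3, |19-18|=1, |30-35|=5, |44-49|=5, |37-35|=2, |26-30|=4, |29-31|=2
Sum = 22
MAE = 22/7 = 22/7

22/7


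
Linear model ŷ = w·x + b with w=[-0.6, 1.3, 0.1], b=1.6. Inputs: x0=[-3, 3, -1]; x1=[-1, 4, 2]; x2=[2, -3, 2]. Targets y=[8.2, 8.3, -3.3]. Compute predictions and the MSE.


ŷ0 = (-0.6)·(-3) + (1.3)·(3) + (0.1)·(-1) + 1.6 = 7.2
ŷ1 = (-0.6)·(-1) + (1.3)·(4) + (0.1)·(2) + 1.6 = 7.6
ŷ2 = (-0.6)·(2) + (1.3)·(-3) + (0.1)·(2) + 1.6 = -3.3
errors² = [1.0, 0.49, 0.0]
MSE = 1.4900/3 = 0.4967

0.4967


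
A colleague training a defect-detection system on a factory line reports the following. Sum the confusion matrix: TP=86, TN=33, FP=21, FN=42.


Total = TP + TN + FP + FN
= 86 + 33 + 21 + 42
= 182
(Predicted positive: 107, predicted negative: 75)

182


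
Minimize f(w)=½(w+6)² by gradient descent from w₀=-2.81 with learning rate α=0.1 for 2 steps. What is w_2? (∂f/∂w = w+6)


step 1: grad = -2.81+6 = 3.19; w = -2.81 - 0.1·(3.19) = -3.129
step 2: grad = -3.129+6 = 2.871; w = -3.129 - 0.1·(2.871) = -3.4161

-3.4161


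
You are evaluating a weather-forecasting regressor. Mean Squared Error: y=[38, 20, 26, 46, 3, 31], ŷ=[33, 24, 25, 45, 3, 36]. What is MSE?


Squared errors: (38-33)²=25, (20-24)²=16, (26-25)²=1, (46-45)²=1, (3-3)²=0, (31-36)²=25
Sum = 68
MSE = 68/6 = 34/3

34/3


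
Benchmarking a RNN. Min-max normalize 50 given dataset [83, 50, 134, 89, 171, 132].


min=50, max=171
(50-50)/(171-50) = 0/121 = 0.0

0.0


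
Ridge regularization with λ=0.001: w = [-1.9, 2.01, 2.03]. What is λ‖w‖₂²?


‖w‖₂² = (-1.9)² + (2.01)² + (2.03)²
     = 3.61 + 4.0401 + 4.1209
     = 11.771
λ·‖w‖₂² = 0.001·11.771 = 0.011771

0.011771


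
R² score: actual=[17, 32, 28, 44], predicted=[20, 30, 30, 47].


ȳ = 30.25
SS_res = Σ(y-ŷ)² = 26
SS_tot = Σ(y-ȳ)² = 372.75
R² = 1 - SS_res/SS_tot = 1 - 0.0698 = 0.9302

0.9302


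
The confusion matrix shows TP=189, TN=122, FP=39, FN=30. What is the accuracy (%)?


Accuracy = (TP+TN)/(TP+TN+FP+FN)
= (189+122)/(380)
= 311/380 = 81.84%

81.84%


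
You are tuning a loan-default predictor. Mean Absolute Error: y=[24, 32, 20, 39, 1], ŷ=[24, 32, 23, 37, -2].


Absolute errors: |24-24|=0, |32-32|=0, |20-23|=3, |39-37|=2, |1+ 2|=3
Sum = 8
MAE = 8/5 = 8/5

8/5


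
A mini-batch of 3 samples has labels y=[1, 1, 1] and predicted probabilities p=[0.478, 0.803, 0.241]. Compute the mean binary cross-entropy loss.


L[0] = -ln(0.478) = 0.7381
L[1] = -ln(0.803) = 0.2194
L[2] = -ln(0.241) = 1.423
mean = (0.7381 + 0.2194 + 1.423)/3 = 0.7935

0.7935


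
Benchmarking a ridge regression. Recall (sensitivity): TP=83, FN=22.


Recall = TP/(TP+FN)
= 83/(83+22)
= 83/105 = 79.05%

79.05%


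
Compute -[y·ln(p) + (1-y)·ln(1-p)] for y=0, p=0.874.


BCE = -[y·ln(p) + (1-y)·ln(1-p)]
= -0 - 1·ln(1-0.874)
= -ln(0.126) = 2.0715

2.0715


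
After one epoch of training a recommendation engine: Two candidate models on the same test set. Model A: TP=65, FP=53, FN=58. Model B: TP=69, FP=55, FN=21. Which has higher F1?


Model A: P=65/118=0.5508, R=65/123=0.5285, F1=2PR/(P+R)=2TP/(2TP+FP+FN)=130/241=0.5394
Model B: P=69/124=0.5565, R=69/90=0.7667, F1=2PR/(P+R)=2TP/(2TP+FP+FN)=138/214=0.6449
0.5394 < 0.6449 → Model B

Model B


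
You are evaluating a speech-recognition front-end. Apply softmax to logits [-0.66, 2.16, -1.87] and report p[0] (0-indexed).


Exponentials: e^-0.66=0.5169, e^2.16=8.6711, e^-1.87=0.1541
Sum = 9.3421
Softmax = [0.0553, 0.9282, 0.0165]
p[0] = 0.5169/9.3421 = 0.0553

0.0553


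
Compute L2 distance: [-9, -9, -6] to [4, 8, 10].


d = √((-9-4)² + (-9-8)² + (-6-10)²)
  = √(169 + 289 + 256)
  = √714 = 26.7208

26.7208


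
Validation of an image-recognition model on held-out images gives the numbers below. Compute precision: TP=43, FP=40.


Precision = TP/(TP+FP)
= 43/(43+40)
= 43/83 = 51.81%

51.81%


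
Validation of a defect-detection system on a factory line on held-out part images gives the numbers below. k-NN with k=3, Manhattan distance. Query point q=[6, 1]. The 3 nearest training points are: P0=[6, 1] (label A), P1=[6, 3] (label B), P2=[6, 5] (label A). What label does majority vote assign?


d(q,P0) = 0  (label A)
d(q,P1) = 2  (label B)
d(q,P2) = 4  (label A)
Votes: A=2, B=1
Majority → A

A


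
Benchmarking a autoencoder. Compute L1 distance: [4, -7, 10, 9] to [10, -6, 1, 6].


d = |4-10| + |-7+ 6| + |10-1| + |9-6|
  = 6 + 1 + 9 + 3
  = 19

19


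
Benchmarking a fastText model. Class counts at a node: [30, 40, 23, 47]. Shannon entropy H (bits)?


Probabilities: [30/140, 40/140, 23/140, 47/140] ≈ [0.2143, 0.2857, 0.1643, 0.3357]
H = -((30/140)·log₂(30/140) + (40/140)·log₂(40/140) + (23/140)·log₂(23/140) + (47/140)·log₂(47/140))
  = 1.9493 bits

1.9493 bits


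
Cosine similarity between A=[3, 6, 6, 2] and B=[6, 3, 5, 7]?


A·B = 3·6 + 6·3 + 6·5 + 2·7 = 80
‖A‖ = √85 = 9.2195, ‖B‖ = √119 = 10.9087
cos = 80/(√85·√119) = 80/√10115 = 0.7954

0.7954


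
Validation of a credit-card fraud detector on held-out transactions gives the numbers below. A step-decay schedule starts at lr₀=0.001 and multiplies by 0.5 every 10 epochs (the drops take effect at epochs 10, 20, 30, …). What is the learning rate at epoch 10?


n_drops = ⌊10/10⌋ = 1
lr = 0.001·0.5^1 = 0.001·0.5 = 0.0005

0.0005


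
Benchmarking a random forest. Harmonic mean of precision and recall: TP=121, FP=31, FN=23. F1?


Precision = 121/152 = 0.7961
Recall = 121/144 = 0.8403
F1 = 2·P·R/(P+R) = 2·TP/(2·TP+FP+FN) = 242/(242+31+23) = 242/296 = 0.8176

0.8176


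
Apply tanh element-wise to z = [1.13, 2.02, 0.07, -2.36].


tanh(1.13) = 0.811
tanh(2.02) = 0.9654
tanh(0.07) = 0.0699
tanh(-2.36) = -0.9823
result = [0.811, 0.9654, 0.0699, -0.9823]

[0.811, 0.9654, 0.0699, -0.9823]


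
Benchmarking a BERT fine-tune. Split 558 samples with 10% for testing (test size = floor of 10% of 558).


Test = ⌊558·10/100⌋ = 55
Train = 558 - 55 = 503

Train: 503, Test: 55


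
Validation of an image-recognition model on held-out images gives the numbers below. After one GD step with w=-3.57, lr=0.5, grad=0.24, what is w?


w_new = w - α·∇
= -3.57 - 0.5·0.24
= -3.57 - 0.12
= -3.69

-3.69


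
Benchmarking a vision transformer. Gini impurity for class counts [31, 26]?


Probabilities: [31/57, 26/57] ≈ [0.5439, 0.4561]
Σpᵢ² = (961 + 676)/57² = 1637/3249
Gini = 1 - Σpᵢ² = 1 - 1637/3249 = 0.4962

0.4962


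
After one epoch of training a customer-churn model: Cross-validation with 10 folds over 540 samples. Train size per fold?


Fold size = 540/10 = 54
Training per fold = 540 - 54 = 486

486


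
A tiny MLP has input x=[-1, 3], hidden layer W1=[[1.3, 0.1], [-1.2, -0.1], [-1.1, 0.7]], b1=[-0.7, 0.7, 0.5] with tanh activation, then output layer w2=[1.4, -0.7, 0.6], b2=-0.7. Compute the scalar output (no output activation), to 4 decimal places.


z1[0] = (1.3)·(-1) + (0.1)·(3) - 0.7 = -1.7
z1[1] = (-1.2)·(-1) + (-0.1)·(3) + 0.7 = 1.6
z1[2] = (-1.1)·(-1) + (0.7)·(3) + 0.5 = 3.7
h = tanh(z1) = [-0.9354, 0.9217, 0.9988]
output = (1.4)·(-0.9354) + (-0.7)·(0.9217) + (0.6)·(0.9988) - 0.7 = -2.0555

-2.0555


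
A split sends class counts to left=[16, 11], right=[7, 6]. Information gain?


Parent = [23, 17], H_parent = 0.9837
H_left = 0.9751 (n=27), H_right = 0.9957 (n=13)
H_children = (27/40)·0.9751 + (13/40)·0.9957 = 0.9818
IG = 0.9837 - 0.9818 = 0.0019

0.0019


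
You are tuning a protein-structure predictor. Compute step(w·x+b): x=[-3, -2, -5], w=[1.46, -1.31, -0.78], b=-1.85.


z = (-3)·(1.46) + (-2)·(-1.31) + (-5)·(-0.78) - 1.85
  = 0.29
step(z) = 1 (z≥0)

1


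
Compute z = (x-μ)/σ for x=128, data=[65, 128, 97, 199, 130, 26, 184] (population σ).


μ = 118.4286, σ = 57.1636
z = (128 - 118.4286)/57.1636 = 0.1674

0.1674


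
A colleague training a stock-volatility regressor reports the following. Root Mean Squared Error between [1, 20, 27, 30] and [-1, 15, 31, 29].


MSE = 46/4 = 11.5
RMSE = √(46/4) = 3.3912

3.3912


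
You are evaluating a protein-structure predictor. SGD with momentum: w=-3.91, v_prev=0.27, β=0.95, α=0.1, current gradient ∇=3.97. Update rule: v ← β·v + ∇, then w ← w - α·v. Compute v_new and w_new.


v_new = 0.95·0.27 + 3.97 = 0.2565 + 3.97 = 4.2265
w_new = -3.91 - 0.1·4.2265 = -3.91 - 0.42265 = -4.33265

v_new=4.2265, w_new=-4.33265


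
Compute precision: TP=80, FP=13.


Precision = TP/(TP+FP)
= 80/(80+13)
= 80/93 = 86.02%

86.02%


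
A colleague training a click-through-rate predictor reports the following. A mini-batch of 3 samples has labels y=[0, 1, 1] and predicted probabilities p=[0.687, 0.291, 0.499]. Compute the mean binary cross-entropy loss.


L[0] = -ln(1-0.687) = -ln(0.313) = 1.1616
L[1] = -ln(0.291) = 1.2344
L[2] = -ln(0.499) = 0.6951
mean = (1.1616 + 1.2344 + 0.6951)/3 = 1.0304

1.0304


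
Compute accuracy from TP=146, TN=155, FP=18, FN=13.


Accuracy = (TP+TN)/(TP+TN+FP+FN)
= (146+155)/(332)
= 301/332 = 90.66%

90.66%


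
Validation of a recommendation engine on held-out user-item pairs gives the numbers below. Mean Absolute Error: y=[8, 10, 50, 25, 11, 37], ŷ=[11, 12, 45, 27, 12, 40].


Absolute errors: |8-11|=3, |10-12|=2, |50-45|=5, |25-27|=2, |11-12|=1, |37-40|=3
Sum = 16
MAE = 16/6 = 8/3

8/3


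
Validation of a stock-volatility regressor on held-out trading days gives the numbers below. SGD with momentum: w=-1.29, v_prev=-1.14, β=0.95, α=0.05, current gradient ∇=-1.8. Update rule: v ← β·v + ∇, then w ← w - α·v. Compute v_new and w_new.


v_new = 0.95·-1.14 - 1.8 = -1.083 - 1.8 = -2.883
w_new = -1.29 - 0.05·-2.883 = -1.29 + 0.14415 = -1.14585

v_new=-2.883, w_new=-1.14585


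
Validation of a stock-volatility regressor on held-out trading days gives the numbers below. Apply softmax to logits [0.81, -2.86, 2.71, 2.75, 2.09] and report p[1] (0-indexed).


Exponentials: e^0.81=2.2479, e^-2.86=0.0573, e^2.71=15.0293, e^2.75=15.6426, e^2.09=8.0849
Sum = 41.062
Softmax = [0.0547, 0.0014, 0.366, 0.381, 0.1969]
p[1] = 0.0573/41.062 = 0.0014

0.0014


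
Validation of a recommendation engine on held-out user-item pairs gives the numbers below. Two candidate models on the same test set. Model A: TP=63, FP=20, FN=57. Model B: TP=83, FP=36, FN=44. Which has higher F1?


Model A: P=63/83=0.759, R=63/120=0.525, F1=2PR/(P+R)=2TP/(2TP+FP+FN)=126/203=0.6207
Model B: P=83/119=0.6975, R=83/127=0.6535, F1=2PR/(P+R)=2TP/(2TP+FP+FN)=166/246=0.6748
0.6207 < 0.6748 → Model B

Model B


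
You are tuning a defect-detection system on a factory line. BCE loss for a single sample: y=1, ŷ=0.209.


BCE = -[y·ln(p) + (1-y)·ln(1-p)]
= -1·ln(0.209) - 0
= -ln(0.209) = 1.5654

1.5654


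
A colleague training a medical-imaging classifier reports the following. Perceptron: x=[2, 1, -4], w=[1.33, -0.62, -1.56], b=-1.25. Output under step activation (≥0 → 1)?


z = (2)·(1.33) + (1)·(-0.62) + (-4)·(-1.56) - 1.25
  = 7.03
step(z) = 1 (z≥0)

1


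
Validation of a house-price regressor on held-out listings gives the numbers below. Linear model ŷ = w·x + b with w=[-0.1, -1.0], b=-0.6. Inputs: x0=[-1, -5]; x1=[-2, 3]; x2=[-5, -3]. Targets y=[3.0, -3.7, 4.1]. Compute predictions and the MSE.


ŷ0 = (-0.1)·(-1) + (-1.0)·(-5) - 0.6 = 4.5
ŷ1 = (-0.1)·(-2) + (-1.0)·(3) - 0.6 = -3.4
ŷ2 = (-0.1)·(-5) + (-1.0)·(-3) - 0.6 = 2.9
errors² = [2.25, 0.09, 1.44]
MSE = 3.7800/3 = 1.26

1.26


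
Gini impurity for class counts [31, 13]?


Probabilities: [31/44, 13/44] ≈ [0.7045, 0.2955]
Σpᵢ² = (961 + 169)/44² = 1130/1936
Gini = 1 - Σpᵢ² = 1 - 1130/1936 = 0.4163

0.4163


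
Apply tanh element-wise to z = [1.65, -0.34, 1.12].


tanh(1.65) = 0.9289
tanh(-0.34) = -0.3275
tanh(1.12) = 0.8076
result = [0.9289, -0.3275, 0.8076]

[0.9289, -0.3275, 0.8076]


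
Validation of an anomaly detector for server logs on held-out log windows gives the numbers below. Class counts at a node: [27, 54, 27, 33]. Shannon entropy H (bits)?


Probabilities: [27/141, 54/141, 27/141, 33/141] ≈ [0.1915, 0.383, 0.1915, 0.234]
H = -((27/141)·log₂(27/141) + (54/141)·log₂(54/141) + (27/141)·log₂(27/141) + (33/141)·log₂(33/141))
  = 1.9339 bits

1.9339 bits


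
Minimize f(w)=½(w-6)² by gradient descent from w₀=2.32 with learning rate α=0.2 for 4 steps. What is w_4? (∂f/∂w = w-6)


step 1: grad = 2.32-6 = -3.68; w = 2.32 - 0.2·(-3.68) = 3.056
step 2: grad = 3.056-6 = -2.944; w = 3.056 - 0.2·(-2.944) = 3.6448
step 3: grad = 3.6448-6 = -2.3552; w = 3.6448 - 0.2·(-2.3552) = 4.11584
step 4: grad = 4.11584-6 = -1.88416; w = 4.11584 - 0.2·(-1.88416) = 4.492672

4.492672


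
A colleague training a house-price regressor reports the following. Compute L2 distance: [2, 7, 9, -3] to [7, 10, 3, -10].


d = √((2-7)² + (7-10)² + (9-3)² + (-3+ 10)²)
  = √(25 + 9 + 36 + 49)
  = √119 = 10.9087

10.9087


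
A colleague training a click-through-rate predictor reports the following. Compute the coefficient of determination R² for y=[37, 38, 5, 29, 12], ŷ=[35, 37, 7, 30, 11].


ȳ = 24.2
SS_res = Σ(y-ŷ)² = 11
SS_tot = Σ(y-ȳ)² = 894.8
R² = 1 - SS_res/SS_tot = 1 - 0.0123 = 0.9877

0.9877


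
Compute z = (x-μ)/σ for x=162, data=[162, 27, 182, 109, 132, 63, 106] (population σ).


μ = 111.5714, σ = 49.9567
z = (162 - 111.5714)/49.9567 = 1.0094

1.0094


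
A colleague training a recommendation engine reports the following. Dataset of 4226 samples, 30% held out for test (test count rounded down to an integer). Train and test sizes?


Test = ⌊4226·30/100⌋ = 1267
Train = 4226 - 1267 = 2959

Train: 2959, Test: 1267


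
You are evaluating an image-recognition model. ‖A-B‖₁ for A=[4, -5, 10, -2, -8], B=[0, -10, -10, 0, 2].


d = |4-0| + |-5+ 10| + |10+ 10| + |-2-0| + |-8-2|
  = 4 + 5 + 20 + 2 + 10
  = 41

41


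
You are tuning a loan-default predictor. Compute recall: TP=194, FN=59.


Recall = TP/(TP+FN)
= 194/(194+59)
= 194/253 = 76.68%

76.68%


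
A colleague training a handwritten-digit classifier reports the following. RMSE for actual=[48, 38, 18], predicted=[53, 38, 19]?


MSE = 26/3 = 8.6667
RMSE = √(26/3) = 2.9439

2.9439


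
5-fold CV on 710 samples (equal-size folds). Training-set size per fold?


Fold size = 710/5 = 142
Training per fold = 710 - 142 = 568

568


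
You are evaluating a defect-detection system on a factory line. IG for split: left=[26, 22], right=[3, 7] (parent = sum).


Parent = [29, 29], H_parent = 1
H_left = 0.995 (n=48), H_right = 0.8813 (n=10)
H_children = (48/58)·0.995 + (10/58)·0.8813 = 0.9754
IG = 1 - 0.9754 = 0.0246

0.0246


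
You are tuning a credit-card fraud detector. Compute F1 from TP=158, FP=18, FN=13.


Precision = 158/176 = 0.8977
Recall = 158/171 = 0.924
F1 = 2·P·R/(P+R) = 2·TP/(2·TP+FP+FN) = 316/(316+18+13) = 316/347 = 0.9107

0.9107


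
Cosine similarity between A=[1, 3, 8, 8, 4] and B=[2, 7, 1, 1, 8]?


A·B = 1·2 + 3·7 + 8·1 + 8·1 + 4·8 = 71
‖A‖ = √154 = 12.4097, ‖B‖ = √119 = 10.9087
cos = 71/(√154·√119) = 71/√18326 = 0.5245

0.5245


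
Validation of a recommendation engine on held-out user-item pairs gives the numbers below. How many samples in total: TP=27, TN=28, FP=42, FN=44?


Total = TP + TN + FP + FN
= 27 + 28 + 42 + 44
= 141
(Predicted positive: 69, predicted negative: 72)

141


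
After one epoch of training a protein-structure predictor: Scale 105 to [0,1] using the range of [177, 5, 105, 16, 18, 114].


min=5, max=177
(105-5)/(177-5) = 100/172 = 0.5814

0.5814


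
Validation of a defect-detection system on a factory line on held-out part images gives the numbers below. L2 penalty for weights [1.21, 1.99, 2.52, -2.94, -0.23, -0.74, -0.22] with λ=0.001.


‖w‖₂² = (1.21)² + (1.99)² + (2.52)² + (-2.94)² + (-0.23)² + (-0.74)² + (-0.22)²
     = 1.4641 + 3.9601 + 6.3504 + 8.6436 + 0.0529 + 0.5476 + 0.0484
     = 21.0671
λ·‖w‖₂² = 0.001·21.0671 = 0.021067

0.021067


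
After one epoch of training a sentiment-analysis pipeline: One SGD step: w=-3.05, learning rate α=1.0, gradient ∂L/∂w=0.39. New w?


w_new = w - α·∇
= -3.05 - 1.0·0.39
= -3.05 - 0.39
= -3.44

-3.44


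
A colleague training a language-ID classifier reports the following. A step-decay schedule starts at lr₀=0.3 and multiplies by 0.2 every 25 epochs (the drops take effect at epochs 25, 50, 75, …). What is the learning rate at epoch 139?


n_drops = ⌊139/25⌋ = 5
lr = 0.3·0.2^5 = 0.3·0.00032 = 0.000096

0.000096


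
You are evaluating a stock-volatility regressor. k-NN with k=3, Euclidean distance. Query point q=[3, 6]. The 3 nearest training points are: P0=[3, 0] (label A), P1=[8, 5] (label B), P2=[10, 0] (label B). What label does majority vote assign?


d(q,P0) = 6.0  (label A)
d(q,P1) = 5.099  (label B)
d(q,P2) = 9.2195  (label B)
Votes: A=1, B=2
Majority → B

B


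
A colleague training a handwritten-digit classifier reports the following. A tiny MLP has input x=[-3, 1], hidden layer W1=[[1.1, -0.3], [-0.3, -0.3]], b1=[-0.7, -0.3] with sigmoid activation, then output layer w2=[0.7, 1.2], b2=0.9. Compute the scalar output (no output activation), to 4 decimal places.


z1[0] = (1.1)·(-3) + (-0.3)·(1) - 0.7 = -4.3
z1[1] = (-0.3)·(-3) + (-0.3)·(1) - 0.3 = 0.3
h = sigmoid(z1) = [0.0134, 0.5744]
output = (0.7)·(0.0134) + (1.2)·(0.5744) + 0.9 = 1.5987

1.5987


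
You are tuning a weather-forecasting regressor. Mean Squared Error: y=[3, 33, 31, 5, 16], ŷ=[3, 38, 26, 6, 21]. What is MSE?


Squared errors: (3-3)²=0, (33-38)²=25, (31-26)²=25, (5-6)²=1, (16-21)²=25
Sum = 76
MSE = 76/5 = 76/5

76/5


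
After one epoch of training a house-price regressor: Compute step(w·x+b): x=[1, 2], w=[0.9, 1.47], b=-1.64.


z = (1)·(0.9) + (2)·(1.47) - 1.64
  = 2.2
step(z) = 1 (z≥0)

1


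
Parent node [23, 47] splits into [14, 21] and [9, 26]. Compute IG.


Parent = [23, 47], H_parent = 0.9135
H_left = 0.971 (n=35), H_right = 0.8224 (n=35)
H_children = (35/70)·0.971 + (35/70)·0.8224 = 0.8967
IG = 0.9135 - 0.8967 = 0.0168

0.0168


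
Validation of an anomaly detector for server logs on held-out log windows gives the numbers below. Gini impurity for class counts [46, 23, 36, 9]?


Probabilities: [46/114, 23/114, 36/114, 9/114] ≈ [0.4035, 0.2018, 0.3158, 0.0789]
Σpᵢ² = (2116 + 529 + 1296 + 81)/114² = 4022/12996
Gini = 1 - Σpᵢ² = 1 - 4022/12996 = 0.6905

0.6905


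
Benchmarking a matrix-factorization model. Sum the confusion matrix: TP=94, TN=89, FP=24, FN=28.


Total = TP + TN + FP + FN
= 94 + 89 + 24 + 28
= 235
(Predicted positive: 118, predicted negative: 117)

235


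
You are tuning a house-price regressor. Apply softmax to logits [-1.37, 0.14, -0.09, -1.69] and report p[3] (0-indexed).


Exponentials: e^-1.37=0.2541, e^0.14=1.1503, e^-0.09=0.9139, e^-1.69=0.1845
Sum = 2.5028
Softmax = [0.1015, 0.4596, 0.3652, 0.0737]
p[3] = 0.1845/2.5028 = 0.0737

0.0737


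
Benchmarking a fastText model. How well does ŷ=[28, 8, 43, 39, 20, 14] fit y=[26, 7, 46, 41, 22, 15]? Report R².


ȳ = 26.1667
SS_res = Σ(y-ŷ)² = 23
SS_tot = Σ(y-ȳ)² = 1122.83
R² = 1 - SS_res/SS_tot = 1 - 0.0205 = 0.9795

0.9795


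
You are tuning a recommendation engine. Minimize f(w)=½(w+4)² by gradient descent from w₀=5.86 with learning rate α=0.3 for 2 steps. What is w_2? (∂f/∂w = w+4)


step 1: grad = 5.86+4 = 9.86; w = 5.86 - 0.3·(9.86) = 2.902
step 2: grad = 2.902+4 = 6.902; w = 2.902 - 0.3·(6.902) = 0.8314

0.8314


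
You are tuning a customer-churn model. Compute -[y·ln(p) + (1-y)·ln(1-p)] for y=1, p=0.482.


BCE = -[y·ln(p) + (1-y)·ln(1-p)]
= -1·ln(0.482) - 0
= -ln(0.482) = 0.7298

0.7298


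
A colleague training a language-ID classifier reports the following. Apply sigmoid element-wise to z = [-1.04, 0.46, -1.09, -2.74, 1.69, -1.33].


σ(-1.04) = 1/(1+e^1.04) = 0.2611
σ(0.46) = 1/(1+e^-0.46) = 0.613
σ(-1.09) = 1/(1+e^1.09) = 0.2516
σ(-2.74) = 1/(1+e^2.74) = 0.0607
σ(1.69) = 1/(1+e^-1.69) = 0.8442
σ(-1.33) = 1/(1+e^1.33) = 0.2092
result = [0.2611, 0.613, 0.2516, 0.0607, 0.8442, 0.2092]

[0.2611, 0.613, 0.2516, 0.0607, 0.8442, 0.2092]


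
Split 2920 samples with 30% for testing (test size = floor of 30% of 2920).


Test = ⌊2920·30/100⌋ = 876
Train = 2920 - 876 = 2044

Train: 2044, Test: 876


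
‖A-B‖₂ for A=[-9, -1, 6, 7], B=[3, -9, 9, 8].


d = √((-9-3)² + (-1+ 9)² + (6-9)² + (7-8)²)
  = √(144 + 64 + 9 + 1)
  = √218 = 14.7648

14.7648


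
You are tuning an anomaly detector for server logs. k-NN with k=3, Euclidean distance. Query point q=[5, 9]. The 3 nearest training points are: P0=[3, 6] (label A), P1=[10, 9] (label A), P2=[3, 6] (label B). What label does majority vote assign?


d(q,P0) = 3.6056  (label A)
d(q,P1) = 5.0  (label A)
d(q,P2) = 3.6056  (label B)
Votes: A=2, B=1
Majority → A

A


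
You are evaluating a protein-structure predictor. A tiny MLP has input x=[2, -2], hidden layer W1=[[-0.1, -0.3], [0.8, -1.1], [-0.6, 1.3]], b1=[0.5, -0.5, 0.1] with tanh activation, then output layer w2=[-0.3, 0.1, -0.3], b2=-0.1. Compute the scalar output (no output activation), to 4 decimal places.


z1[0] = (-0.1)·(2) + (-0.3)·(-2) + 0.5 = 0.9
z1[1] = (0.8)·(2) + (-1.1)·(-2) - 0.5 = 3.3
z1[2] = (-0.6)·(2) + (1.3)·(-2) + 0.1 = -3.7
h = tanh(z1) = [0.7163, 0.9973, -0.9988]
output = (-0.3)·(0.7163) + (0.1)·(0.9973) + (-0.3)·(-0.9988) - 0.1 = 0.0845

0.0845


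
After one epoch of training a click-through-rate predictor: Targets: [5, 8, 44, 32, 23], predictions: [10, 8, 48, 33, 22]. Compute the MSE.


Squared errors: (5-10)²=25, (8-8)²=0, (44-48)²=16, (32-33)²=1, (23-22)²=1
Sum = 43
MSE = 43/5 = 43/5

43/5


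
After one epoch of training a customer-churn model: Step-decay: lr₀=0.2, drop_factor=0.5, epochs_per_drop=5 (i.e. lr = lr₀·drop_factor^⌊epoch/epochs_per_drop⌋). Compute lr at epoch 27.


n_drops = ⌊27/5⌋ = 5
lr = 0.2·0.5^5 = 0.2·0.03125 = 0.00625

0.00625


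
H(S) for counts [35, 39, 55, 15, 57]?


Probabilities: [35/201, 39/201, 55/201, 15/201, 57/201] ≈ [0.1741, 0.194, 0.2736, 0.0746, 0.2836]
H = -((35/201)·log₂(35/201) + (39/201)·log₂(39/201) + (55/201)·log₂(55/201) + (15/201)·log₂(15/201) + (57/201)·log₂(57/201))
  = 2.2047 bits

2.2047 bits


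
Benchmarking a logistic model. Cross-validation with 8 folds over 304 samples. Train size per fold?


Fold size = 304/8 = 38
Training per fold = 304 - 38 = 266

266


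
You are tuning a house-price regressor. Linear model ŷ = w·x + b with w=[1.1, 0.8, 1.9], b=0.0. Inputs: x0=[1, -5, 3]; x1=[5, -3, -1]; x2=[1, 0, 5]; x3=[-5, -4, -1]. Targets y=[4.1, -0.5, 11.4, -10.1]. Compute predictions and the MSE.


ŷ0 = (1.1)·(1) + (0.8)·(-5) + (1.9)·(3) + 0.0 = 2.8
ŷ1 = (1.1)·(5) + (0.8)·(-3) + (1.9)·(-1) + 0.0 = 1.2
ŷ2 = (1.1)·(1) + (0.8)·(0) + (1.9)·(5) + 0.0 = 10.6
ŷ3 = (1.1)·(-5) + (0.8)·(-4) + (1.9)·(-1) + 0.0 = -10.6
errors² = [1.69, 2.89, 0.64, 0.25]
MSE = 5.4700/4 = 1.3675

1.3675
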